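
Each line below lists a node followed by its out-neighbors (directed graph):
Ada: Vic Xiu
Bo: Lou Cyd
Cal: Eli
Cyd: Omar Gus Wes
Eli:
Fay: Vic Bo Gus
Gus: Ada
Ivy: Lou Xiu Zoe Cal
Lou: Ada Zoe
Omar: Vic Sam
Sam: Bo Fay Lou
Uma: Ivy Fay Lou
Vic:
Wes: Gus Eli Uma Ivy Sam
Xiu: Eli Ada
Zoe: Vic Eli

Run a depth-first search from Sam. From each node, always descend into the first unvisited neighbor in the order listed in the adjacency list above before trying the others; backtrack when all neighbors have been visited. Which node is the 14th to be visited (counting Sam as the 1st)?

Visit Sam
Sam → Bo
Bo → Lou
Lou → Ada
Ada → Vic
Ada → Xiu
Xiu → Eli
Lou → Zoe
Bo → Cyd
Cyd → Omar
Cyd → Gus
Cyd → Wes
Wes → Uma
Uma → Ivy
Ivy → Cal
Uma → Fay

Visit order: Sam, Bo, Lou, Ada, Vic, Xiu, Eli, Zoe, Cyd, Omar, Gus, Wes, Uma, Ivy, Cal, Fay

Ivy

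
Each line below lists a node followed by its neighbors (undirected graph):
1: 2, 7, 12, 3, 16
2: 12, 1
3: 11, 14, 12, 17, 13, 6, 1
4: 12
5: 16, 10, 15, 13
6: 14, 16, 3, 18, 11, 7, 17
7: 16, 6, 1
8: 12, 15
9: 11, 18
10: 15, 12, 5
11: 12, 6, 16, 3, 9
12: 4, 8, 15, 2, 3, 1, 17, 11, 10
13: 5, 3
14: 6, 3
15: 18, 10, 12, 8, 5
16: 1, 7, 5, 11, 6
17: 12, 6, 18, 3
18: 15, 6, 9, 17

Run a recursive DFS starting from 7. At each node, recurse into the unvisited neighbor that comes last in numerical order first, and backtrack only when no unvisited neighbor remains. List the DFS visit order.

Visit 7
7 → 16
16 → 11
11 → 12
12 → 17
17 → 18
18 → 15
15 → 10
10 → 5
5 → 13
13 → 3
3 → 14
14 → 6
3 → 1
1 → 2
15 → 8
18 → 9
12 → 4

7 16 11 12 17 18 15 10 5 13 3 14 6 1 2 8 9 4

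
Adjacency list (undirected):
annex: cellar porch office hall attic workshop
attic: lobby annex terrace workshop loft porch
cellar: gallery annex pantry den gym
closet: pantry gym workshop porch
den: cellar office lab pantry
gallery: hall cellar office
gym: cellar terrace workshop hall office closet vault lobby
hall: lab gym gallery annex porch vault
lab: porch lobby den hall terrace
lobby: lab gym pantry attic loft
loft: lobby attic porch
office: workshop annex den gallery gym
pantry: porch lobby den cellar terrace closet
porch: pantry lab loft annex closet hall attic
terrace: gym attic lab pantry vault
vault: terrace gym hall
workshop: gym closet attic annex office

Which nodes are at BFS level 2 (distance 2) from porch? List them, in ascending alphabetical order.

cellar, den, gallery, gym, lobby, office, terrace, vault, workshop

Level 0: porch
Level 1: annex, attic, closet, hall, lab, loft, pantry
Level 2: cellar, den, gallery, gym, lobby, office, terrace, vault, workshop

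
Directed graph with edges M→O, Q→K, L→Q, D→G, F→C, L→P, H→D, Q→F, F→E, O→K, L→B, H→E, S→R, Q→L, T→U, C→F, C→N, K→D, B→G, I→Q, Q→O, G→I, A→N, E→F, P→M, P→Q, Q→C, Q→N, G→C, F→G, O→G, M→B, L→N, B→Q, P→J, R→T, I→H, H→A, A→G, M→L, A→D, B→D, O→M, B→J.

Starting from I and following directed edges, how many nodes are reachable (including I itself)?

17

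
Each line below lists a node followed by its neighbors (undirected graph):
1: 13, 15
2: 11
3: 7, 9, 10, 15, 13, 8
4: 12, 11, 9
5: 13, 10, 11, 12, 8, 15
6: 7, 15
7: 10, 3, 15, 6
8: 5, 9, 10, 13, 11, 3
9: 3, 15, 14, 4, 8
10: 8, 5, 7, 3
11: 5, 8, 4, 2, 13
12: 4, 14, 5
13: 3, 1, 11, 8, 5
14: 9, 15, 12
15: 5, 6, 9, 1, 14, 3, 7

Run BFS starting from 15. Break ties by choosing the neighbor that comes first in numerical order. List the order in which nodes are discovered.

Visit 15; enqueue 1, 3, 5, 6, 7, 9, 14 → queue [1, 3, 5, 6, 7, 9, 14]
Visit 1; enqueue 13 → queue [3, 5, 6, 7, 9, 14, 13]
Visit 3; enqueue 8, 10 → queue [5, 6, 7, 9, 14, 13, 8, 10]
Visit 5; enqueue 11, 12 → queue [6, 7, 9, 14, 13, 8, 10, 11, 12]
Visit 6 → queue [7, 9, 14, 13, 8, 10, 11, 12]
Visit 7 → queue [9, 14, 13, 8, 10, 11, 12]
Visit 9; enqueue 4 → queue [14, 13, 8, 10, 11, 12, 4]
Visit 14 → queue [13, 8, 10, 11, 12, 4]
Visit 13 → queue [8, 10, 11, 12, 4]
Visit 8 → queue [10, 11, 12, 4]
Visit 10 → queue [11, 12, 4]
Visit 11; enqueue 2 → queue [12, 4, 2]
Visit 12 → queue [4, 2]
Visit 4 → queue [2]
Visit 2 → queue []

15 1 3 5 6 7 9 14 13 8 10 11 12 4 2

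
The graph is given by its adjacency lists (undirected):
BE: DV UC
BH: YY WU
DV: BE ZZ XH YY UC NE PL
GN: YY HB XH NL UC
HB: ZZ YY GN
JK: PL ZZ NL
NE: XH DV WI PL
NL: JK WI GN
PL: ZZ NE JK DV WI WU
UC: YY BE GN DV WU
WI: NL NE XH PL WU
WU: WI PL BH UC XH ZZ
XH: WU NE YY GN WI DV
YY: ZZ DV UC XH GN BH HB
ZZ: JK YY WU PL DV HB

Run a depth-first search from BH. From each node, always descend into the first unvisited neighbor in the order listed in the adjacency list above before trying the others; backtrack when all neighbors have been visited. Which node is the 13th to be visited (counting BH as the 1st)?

Visit BH
BH → YY
YY → ZZ
ZZ → JK
JK → PL
PL → NE
NE → XH
XH → WU
WU → WI
WI → NL
NL → GN
GN → HB
GN → UC
UC → BE
BE → DV

Visit order: BH, YY, ZZ, JK, PL, NE, XH, WU, WI, NL, GN, HB, UC, BE, DV

UC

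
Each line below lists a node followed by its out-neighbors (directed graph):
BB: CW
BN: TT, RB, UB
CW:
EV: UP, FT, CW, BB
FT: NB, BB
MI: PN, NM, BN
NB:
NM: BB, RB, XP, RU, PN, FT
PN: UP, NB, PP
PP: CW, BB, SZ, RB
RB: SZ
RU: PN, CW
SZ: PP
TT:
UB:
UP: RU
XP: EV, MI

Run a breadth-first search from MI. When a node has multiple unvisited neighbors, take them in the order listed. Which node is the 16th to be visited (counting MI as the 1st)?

Visit MI; enqueue PN, NM, BN → queue [PN, NM, BN]
Visit PN; enqueue UP, NB, PP → queue [NM, BN, UP, NB, PP]
Visit NM; enqueue BB, RB, XP, RU, FT → queue [BN, UP, NB, PP, BB, RB, XP, RU, FT]
Visit BN; enqueue TT, UB → queue [UP, NB, PP, BB, RB, XP, RU, FT, TT, UB]
Visit UP → queue [NB, PP, BB, RB, XP, RU, FT, TT, UB]
Visit NB → queue [PP, BB, RB, XP, RU, FT, TT, UB]
Visit PP; enqueue CW, SZ → queue [BB, RB, XP, RU, FT, TT, UB, CW, SZ]
Visit BB → queue [RB, XP, RU, FT, TT, UB, CW, SZ]
Visit RB → queue [XP, RU, FT, TT, UB, CW, SZ]
Visit XP; enqueue EV → queue [RU, FT, TT, UB, CW, SZ, EV]
Visit RU → queue [FT, TT, UB, CW, SZ, EV]
Visit FT → queue [TT, UB, CW, SZ, EV]
Visit TT → queue [UB, CW, SZ, EV]
Visit UB → queue [CW, SZ, EV]
Visit CW → queue [SZ, EV]
Visit SZ → queue [EV]
Visit EV → queue []

Visit order: MI, PN, NM, BN, UP, NB, PP, BB, RB, XP, RU, FT, TT, UB, CW, SZ, EV

SZ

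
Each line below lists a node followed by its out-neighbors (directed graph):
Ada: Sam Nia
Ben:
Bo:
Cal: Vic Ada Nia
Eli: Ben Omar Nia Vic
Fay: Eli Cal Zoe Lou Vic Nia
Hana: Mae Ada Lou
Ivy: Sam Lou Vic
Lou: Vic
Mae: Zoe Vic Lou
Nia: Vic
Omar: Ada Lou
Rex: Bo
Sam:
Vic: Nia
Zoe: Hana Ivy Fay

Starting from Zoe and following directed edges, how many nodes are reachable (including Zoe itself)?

14

BFS from Zoe visits: Zoe, Hana, Ivy, Fay, Mae, Ada, Lou, Sam, Vic, Eli, Cal, Nia, Ben, Omar
Reachable nodes: 14 of 16 total.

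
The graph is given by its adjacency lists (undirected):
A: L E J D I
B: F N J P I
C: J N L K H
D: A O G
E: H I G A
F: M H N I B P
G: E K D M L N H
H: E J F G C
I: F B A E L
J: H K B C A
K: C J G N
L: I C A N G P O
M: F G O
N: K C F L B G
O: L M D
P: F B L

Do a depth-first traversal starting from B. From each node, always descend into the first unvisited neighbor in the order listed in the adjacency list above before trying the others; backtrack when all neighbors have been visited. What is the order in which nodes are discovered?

Visit B
B → F
F → M
M → G
G → E
E → H
H → J
J → K
K → C
C → N
N → L
L → I
I → A
A → D
D → O
L → P

B → F → M → G → E → H → J → K → C → N → L → I → A → D → O → P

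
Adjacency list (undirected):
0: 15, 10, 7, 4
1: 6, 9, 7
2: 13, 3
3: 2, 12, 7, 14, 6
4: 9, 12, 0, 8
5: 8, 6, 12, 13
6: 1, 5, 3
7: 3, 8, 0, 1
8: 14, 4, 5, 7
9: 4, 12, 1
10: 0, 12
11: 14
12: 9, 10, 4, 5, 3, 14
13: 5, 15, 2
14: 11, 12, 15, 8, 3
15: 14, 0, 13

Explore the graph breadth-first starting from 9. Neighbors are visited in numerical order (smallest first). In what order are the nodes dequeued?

9, 1, 4, 12, 6, 7, 0, 8, 3, 5, 10, 14, 15, 2, 13, 11

Visit 9; enqueue 1, 4, 12 → queue [1, 4, 12]
Visit 1; enqueue 6, 7 → queue [4, 12, 6, 7]
Visit 4; enqueue 0, 8 → queue [12, 6, 7, 0, 8]
Visit 12; enqueue 3, 5, 10, 14 → queue [6, 7, 0, 8, 3, 5, 10, 14]
Visit 6 → queue [7, 0, 8, 3, 5, 10, 14]
Visit 7 → queue [0, 8, 3, 5, 10, 14]
Visit 0; enqueue 15 → queue [8, 3, 5, 10, 14, 15]
Visit 8 → queue [3, 5, 10, 14, 15]
Visit 3; enqueue 2 → queue [5, 10, 14, 15, 2]
Visit 5; enqueue 13 → queue [10, 14, 15, 2, 13]
Visit 10 → queue [14, 15, 2, 13]
Visit 14; enqueue 11 → queue [15, 2, 13, 11]
Visit 15 → queue [2, 13, 11]
Visit 2 → queue [13, 11]
Visit 13 → queue [11]
Visit 11 → queue []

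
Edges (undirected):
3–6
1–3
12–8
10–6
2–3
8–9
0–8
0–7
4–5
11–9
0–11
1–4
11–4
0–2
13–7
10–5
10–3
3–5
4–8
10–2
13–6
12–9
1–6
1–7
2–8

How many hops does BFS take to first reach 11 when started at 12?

2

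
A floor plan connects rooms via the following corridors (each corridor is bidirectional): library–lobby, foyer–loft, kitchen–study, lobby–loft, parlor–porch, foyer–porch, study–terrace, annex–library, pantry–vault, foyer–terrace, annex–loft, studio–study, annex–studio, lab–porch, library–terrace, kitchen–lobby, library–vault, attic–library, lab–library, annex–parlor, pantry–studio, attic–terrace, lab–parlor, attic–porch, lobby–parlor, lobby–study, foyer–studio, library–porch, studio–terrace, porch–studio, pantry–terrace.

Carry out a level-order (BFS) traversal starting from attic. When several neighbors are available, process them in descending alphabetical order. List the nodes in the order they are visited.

attic terrace porch library study studio pantry foyer parlor lab vault lobby annex kitchen loft

Visit attic; enqueue terrace, porch, library → queue [terrace, porch, library]
Visit terrace; enqueue study, studio, pantry, foyer → queue [porch, library, study, studio, pantry, foyer]
Visit porch; enqueue parlor, lab → queue [library, study, studio, pantry, foyer, parlor, lab]
Visit library; enqueue vault, lobby, annex → queue [study, studio, pantry, foyer, parlor, lab, vault, lobby, annex]
Visit study; enqueue kitchen → queue [studio, pantry, foyer, parlor, lab, vault, lobby, annex, kitchen]
Visit studio → queue [pantry, foyer, parlor, lab, vault, lobby, annex, kitchen]
Visit pantry → queue [foyer, parlor, lab, vault, lobby, annex, kitchen]
Visit foyer; enqueue loft → queue [parlor, lab, vault, lobby, annex, kitchen, loft]
Visit parlor → queue [lab, vault, lobby, annex, kitchen, loft]
Visit lab → queue [vault, lobby, annex, kitchen, loft]
Visit vault → queue [lobby, annex, kitchen, loft]
Visit lobby → queue [annex, kitchen, loft]
Visit annex → queue [kitchen, loft]
Visit kitchen → queue [loft]
Visit loft → queue []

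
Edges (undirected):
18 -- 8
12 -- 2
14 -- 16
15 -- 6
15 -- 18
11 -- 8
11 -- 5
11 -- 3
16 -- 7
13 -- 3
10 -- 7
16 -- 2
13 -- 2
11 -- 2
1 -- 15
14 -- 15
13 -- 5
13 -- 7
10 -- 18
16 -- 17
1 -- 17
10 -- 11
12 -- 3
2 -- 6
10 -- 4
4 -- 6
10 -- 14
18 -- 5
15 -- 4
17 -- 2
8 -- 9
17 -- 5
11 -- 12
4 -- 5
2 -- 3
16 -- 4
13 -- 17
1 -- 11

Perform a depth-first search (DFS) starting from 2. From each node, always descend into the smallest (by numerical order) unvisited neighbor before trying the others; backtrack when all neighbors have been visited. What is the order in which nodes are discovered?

2, 3, 11, 1, 15, 4, 5, 13, 7, 10, 14, 16, 17, 18, 8, 9, 6, 12

Visit 2
2 → 3
3 → 11
11 → 1
1 → 15
15 → 4
4 → 5
5 → 13
13 → 7
7 → 10
10 → 14
14 → 16
16 → 17
10 → 18
18 → 8
8 → 9
4 → 6
11 → 12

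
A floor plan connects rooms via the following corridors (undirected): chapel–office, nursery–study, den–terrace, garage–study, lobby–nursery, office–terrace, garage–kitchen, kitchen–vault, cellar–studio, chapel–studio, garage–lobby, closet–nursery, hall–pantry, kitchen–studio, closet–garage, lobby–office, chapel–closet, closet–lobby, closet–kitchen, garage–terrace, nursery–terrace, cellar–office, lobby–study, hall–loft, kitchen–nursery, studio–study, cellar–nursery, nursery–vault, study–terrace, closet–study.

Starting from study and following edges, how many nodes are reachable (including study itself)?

BFS from study visits: study, closet, garage, lobby, nursery, studio, terrace, chapel, kitchen, office, cellar, vault, den
Reachable nodes: 13 of 16 total.

13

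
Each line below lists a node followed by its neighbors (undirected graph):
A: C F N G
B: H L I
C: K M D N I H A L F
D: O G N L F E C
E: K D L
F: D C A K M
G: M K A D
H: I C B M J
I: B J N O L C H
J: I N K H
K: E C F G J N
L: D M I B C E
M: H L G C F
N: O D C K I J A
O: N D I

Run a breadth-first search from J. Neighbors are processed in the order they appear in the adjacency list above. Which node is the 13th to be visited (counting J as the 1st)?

F

Visit J; enqueue I, N, K, H → queue [I, N, K, H]
Visit I; enqueue B, O, L, C → queue [N, K, H, B, O, L, C]
Visit N; enqueue D, A → queue [K, H, B, O, L, C, D, A]
Visit K; enqueue E, F, G → queue [H, B, O, L, C, D, A, E, F, G]
Visit H; enqueue M → queue [B, O, L, C, D, A, E, F, G, M]
Visit B → queue [O, L, C, D, A, E, F, G, M]
Visit O → queue [L, C, D, A, E, F, G, M]
Visit L → queue [C, D, A, E, F, G, M]
Visit C → queue [D, A, E, F, G, M]
Visit D → queue [A, E, F, G, M]
Visit A → queue [E, F, G, M]
Visit E → queue [F, G, M]
Visit F → queue [G, M]
Visit G → queue [M]
Visit M → queue []

Visit order: J, I, N, K, H, B, O, L, C, D, A, E, F, G, M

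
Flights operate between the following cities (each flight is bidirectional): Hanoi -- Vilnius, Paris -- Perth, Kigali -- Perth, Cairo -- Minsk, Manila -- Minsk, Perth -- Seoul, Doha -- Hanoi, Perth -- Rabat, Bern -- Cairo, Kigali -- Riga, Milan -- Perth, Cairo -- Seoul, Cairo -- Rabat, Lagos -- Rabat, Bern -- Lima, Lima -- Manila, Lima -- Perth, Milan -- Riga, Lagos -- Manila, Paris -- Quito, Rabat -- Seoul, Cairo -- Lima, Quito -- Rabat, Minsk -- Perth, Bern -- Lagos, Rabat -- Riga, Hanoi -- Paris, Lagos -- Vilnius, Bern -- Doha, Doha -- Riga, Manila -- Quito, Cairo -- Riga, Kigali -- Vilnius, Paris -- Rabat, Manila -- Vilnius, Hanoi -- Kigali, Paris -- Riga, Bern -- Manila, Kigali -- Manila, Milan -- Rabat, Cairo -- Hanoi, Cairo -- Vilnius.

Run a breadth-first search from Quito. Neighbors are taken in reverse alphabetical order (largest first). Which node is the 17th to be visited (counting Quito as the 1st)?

Visit Quito; enqueue Rabat, Paris, Manila → queue [Rabat, Paris, Manila]
Visit Rabat; enqueue Seoul, Riga, Perth, Milan, Lagos, Cairo → queue [Paris, Manila, Seoul, Riga, Perth, Milan, Lagos, Cairo]
Visit Paris; enqueue Hanoi → queue [Manila, Seoul, Riga, Perth, Milan, Lagos, Cairo, Hanoi]
Visit Manila; enqueue Vilnius, Minsk, Lima, Kigali, Bern → queue [Seoul, Riga, Perth, Milan, Lagos, Cairo, Hanoi, Vilnius, Minsk, Lima, Kigali, Bern]
Visit Seoul → queue [Riga, Perth, Milan, Lagos, Cairo, Hanoi, Vilnius, Minsk, Lima, Kigali, Bern]
Visit Riga; enqueue Doha → queue [Perth, Milan, Lagos, Cairo, Hanoi, Vilnius, Minsk, Lima, Kigali, Bern, Doha]
Visit Perth → queue [Milan, Lagos, Cairo, Hanoi, Vilnius, Minsk, Lima, Kigali, Bern, Doha]
Visit Milan → queue [Lagos, Cairo, Hanoi, Vilnius, Minsk, Lima, Kigali, Bern, Doha]
Visit Lagos → queue [Cairo, Hanoi, Vilnius, Minsk, Lima, Kigali, Bern, Doha]
Visit Cairo → queue [Hanoi, Vilnius, Minsk, Lima, Kigali, Bern, Doha]
Visit Hanoi → queue [Vilnius, Minsk, Lima, Kigali, Bern, Doha]
Visit Vilnius → queue [Minsk, Lima, Kigali, Bern, Doha]
Visit Minsk → queue [Lima, Kigali, Bern, Doha]
Visit Lima → queue [Kigali, Bern, Doha]
Visit Kigali → queue [Bern, Doha]
Visit Bern → queue [Doha]
Visit Doha → queue []

Visit order: Quito, Rabat, Paris, Manila, Seoul, Riga, Perth, Milan, Lagos, Cairo, Hanoi, Vilnius, Minsk, Lima, Kigali, Bern, Doha

Doha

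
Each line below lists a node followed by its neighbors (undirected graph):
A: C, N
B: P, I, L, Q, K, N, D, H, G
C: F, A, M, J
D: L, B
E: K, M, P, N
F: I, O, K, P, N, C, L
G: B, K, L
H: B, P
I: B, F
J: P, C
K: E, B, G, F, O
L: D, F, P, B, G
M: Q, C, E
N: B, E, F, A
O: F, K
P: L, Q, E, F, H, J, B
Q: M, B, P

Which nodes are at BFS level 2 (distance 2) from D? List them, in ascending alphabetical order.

F, G, H, I, K, N, P, Q

Level 0: D
Level 1: B, L
Level 2: F, G, H, I, K, N, P, Q
Level 3: A, C, E, J, M, O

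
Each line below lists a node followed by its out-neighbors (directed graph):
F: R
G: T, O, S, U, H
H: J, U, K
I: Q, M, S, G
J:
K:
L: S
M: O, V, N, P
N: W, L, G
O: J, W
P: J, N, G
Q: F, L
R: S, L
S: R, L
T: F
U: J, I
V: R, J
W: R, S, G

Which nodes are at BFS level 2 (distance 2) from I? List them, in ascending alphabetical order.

Level 0: I
Level 1: G, M, Q, S
Level 2: F, H, L, N, O, P, R, T, U, V
Level 3: J, K, W

F, H, L, N, O, P, R, T, U, V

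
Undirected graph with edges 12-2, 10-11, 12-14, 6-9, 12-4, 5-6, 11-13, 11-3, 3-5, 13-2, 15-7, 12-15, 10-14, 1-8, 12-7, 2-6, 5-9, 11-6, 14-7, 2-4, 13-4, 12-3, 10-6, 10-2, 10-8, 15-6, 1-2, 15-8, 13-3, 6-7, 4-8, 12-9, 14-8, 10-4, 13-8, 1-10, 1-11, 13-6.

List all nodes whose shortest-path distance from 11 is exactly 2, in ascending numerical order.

2, 4, 5, 7, 8, 9, 12, 14, 15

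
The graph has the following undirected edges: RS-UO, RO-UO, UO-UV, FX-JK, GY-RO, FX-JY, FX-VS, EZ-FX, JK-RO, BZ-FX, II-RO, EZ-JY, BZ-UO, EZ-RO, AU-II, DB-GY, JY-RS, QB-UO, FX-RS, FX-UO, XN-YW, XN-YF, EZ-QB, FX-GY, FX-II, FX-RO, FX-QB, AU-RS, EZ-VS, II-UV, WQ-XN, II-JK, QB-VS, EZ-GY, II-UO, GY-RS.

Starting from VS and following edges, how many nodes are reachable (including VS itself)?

BFS from VS visits: VS, QB, FX, EZ, UO, RS, RO, JY, JK, II, GY, BZ, UV, AU, DB
Reachable nodes: 15 of 19 total.

15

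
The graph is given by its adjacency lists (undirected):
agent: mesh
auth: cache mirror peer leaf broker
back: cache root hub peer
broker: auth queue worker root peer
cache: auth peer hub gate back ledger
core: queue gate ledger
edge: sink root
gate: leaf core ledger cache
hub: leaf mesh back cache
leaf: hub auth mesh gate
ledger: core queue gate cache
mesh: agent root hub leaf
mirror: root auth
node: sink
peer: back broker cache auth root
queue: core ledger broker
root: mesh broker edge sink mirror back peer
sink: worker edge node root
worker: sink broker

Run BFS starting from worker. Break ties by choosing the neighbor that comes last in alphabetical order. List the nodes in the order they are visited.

Visit worker; enqueue sink, broker → queue [sink, broker]
Visit sink; enqueue root, node, edge → queue [broker, root, node, edge]
Visit broker; enqueue queue, peer, auth → queue [root, node, edge, queue, peer, auth]
Visit root; enqueue mirror, mesh, back → queue [node, edge, queue, peer, auth, mirror, mesh, back]
Visit node → queue [edge, queue, peer, auth, mirror, mesh, back]
Visit edge → queue [queue, peer, auth, mirror, mesh, back]
Visit queue; enqueue ledger, core → queue [peer, auth, mirror, mesh, back, ledger, core]
Visit peer; enqueue cache → queue [auth, mirror, mesh, back, ledger, core, cache]
Visit auth; enqueue leaf → queue [mirror, mesh, back, ledger, core, cache, leaf]
Visit mirror → queue [mesh, back, ledger, core, cache, leaf]
Visit mesh; enqueue hub, agent → queue [back, ledger, core, cache, leaf, hub, agent]
Visit back → queue [ledger, core, cache, leaf, hub, agent]
Visit ledger; enqueue gate → queue [core, cache, leaf, hub, agent, gate]
Visit core → queue [cache, leaf, hub, agent, gate]
Visit cache → queue [leaf, hub, agent, gate]
Visit leaf → queue [hub, agent, gate]
Visit hub → queue [agent, gate]
Visit agent → queue [gate]
Visit gate → queue []

worker, sink, broker, root, node, edge, queue, peer, auth, mirror, mesh, back, ledger, core, cache, leaf, hub, agent, gate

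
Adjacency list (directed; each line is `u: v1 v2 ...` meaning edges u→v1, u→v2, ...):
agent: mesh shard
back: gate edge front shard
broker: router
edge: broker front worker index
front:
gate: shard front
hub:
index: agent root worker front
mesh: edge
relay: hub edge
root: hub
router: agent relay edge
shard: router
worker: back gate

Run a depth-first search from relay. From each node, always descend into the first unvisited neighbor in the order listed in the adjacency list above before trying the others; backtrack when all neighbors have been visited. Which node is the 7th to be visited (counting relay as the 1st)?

Visit relay
relay → hub
relay → edge
edge → broker
broker → router
router → agent
agent → mesh
agent → shard
edge → front
edge → worker
worker → back
back → gate
edge → index
index → root

Visit order: relay, hub, edge, broker, router, agent, mesh, shard, front, worker, back, gate, index, root

mesh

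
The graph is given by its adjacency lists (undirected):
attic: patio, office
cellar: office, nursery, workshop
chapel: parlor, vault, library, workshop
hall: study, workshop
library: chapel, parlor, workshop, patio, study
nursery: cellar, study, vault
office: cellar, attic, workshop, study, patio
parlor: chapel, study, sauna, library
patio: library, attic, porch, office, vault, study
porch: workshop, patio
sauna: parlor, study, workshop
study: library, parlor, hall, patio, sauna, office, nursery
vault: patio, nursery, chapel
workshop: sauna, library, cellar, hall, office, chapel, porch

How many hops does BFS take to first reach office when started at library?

Level 0: library
Level 1: chapel, parlor, patio, study, workshop
Level 2: attic, cellar, hall, nursery, office, porch, sauna, vault
office first appears at level 2.

2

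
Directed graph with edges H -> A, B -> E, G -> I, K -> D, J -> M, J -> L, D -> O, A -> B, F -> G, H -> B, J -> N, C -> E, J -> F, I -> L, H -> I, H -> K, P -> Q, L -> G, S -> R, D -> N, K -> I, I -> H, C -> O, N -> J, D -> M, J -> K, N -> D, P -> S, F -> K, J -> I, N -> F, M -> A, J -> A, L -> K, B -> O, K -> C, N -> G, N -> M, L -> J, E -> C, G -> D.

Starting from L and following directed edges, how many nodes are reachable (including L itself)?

15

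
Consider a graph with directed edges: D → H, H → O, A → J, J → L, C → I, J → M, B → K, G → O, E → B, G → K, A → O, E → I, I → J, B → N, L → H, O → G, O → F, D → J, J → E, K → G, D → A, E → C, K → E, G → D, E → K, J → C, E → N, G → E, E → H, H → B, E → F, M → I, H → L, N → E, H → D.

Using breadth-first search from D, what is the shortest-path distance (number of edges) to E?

2

Level 0: D
Level 1: A, H, J
Level 2: B, C, E, L, M, O
Level 3: F, G, I, K, N
E first appears at level 2.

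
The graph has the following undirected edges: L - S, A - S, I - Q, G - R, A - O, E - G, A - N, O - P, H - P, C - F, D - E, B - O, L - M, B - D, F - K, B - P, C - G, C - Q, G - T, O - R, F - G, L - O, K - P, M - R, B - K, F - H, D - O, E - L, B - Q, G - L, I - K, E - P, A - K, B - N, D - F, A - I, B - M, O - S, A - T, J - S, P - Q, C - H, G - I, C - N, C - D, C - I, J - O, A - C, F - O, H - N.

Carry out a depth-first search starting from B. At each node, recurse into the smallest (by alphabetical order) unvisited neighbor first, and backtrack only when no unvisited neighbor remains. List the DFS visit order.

B, D, C, A, I, G, E, L, M, R, O, F, H, N, P, K, Q, J, S, T

Visit B
B → D
D → C
C → A
A → I
I → G
G → E
E → L
L → M
M → R
R → O
O → F
F → H
H → N
H → P
P → K
P → Q
O → J
J → S
G → T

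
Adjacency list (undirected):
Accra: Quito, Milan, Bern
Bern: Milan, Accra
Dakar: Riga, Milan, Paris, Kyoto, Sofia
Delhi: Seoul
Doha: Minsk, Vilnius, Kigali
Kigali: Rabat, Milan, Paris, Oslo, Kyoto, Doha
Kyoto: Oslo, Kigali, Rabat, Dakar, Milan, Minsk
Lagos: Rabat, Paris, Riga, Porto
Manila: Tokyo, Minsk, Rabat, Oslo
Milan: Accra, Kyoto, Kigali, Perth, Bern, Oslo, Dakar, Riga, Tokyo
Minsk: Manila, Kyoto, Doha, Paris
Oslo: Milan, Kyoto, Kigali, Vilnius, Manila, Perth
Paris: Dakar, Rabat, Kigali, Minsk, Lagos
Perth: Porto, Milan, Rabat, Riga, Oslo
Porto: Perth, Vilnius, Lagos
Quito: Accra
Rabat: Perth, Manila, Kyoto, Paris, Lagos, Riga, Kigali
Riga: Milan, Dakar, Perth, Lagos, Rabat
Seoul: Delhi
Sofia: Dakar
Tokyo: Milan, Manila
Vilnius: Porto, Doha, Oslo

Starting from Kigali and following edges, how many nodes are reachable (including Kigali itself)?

20

BFS from Kigali visits: Kigali, Doha, Kyoto, Milan, Oslo, Paris, Rabat, Minsk, Vilnius, Dakar, Accra, Bern, Perth, Riga, Tokyo, Manila, Lagos, Porto, Sofia, Quito
Reachable nodes: 20 of 22 total.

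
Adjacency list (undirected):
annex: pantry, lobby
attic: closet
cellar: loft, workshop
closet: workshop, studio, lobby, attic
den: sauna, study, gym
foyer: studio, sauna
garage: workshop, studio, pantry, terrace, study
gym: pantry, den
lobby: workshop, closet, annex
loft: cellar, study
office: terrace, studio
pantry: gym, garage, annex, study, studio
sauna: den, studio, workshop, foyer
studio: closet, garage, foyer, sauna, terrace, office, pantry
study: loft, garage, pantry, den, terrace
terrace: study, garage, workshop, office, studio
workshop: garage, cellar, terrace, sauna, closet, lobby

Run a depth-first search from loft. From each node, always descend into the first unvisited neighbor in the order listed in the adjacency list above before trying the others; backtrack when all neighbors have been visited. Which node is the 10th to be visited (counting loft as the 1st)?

gym

Visit loft
loft → cellar
cellar → workshop
workshop → garage
garage → studio
studio → closet
closet → lobby
lobby → annex
annex → pantry
pantry → gym
gym → den
den → sauna
sauna → foyer
den → study
study → terrace
terrace → office
closet → attic

Visit order: loft, cellar, workshop, garage, studio, closet, lobby, annex, pantry, gym, den, sauna, foyer, study, terrace, office, attic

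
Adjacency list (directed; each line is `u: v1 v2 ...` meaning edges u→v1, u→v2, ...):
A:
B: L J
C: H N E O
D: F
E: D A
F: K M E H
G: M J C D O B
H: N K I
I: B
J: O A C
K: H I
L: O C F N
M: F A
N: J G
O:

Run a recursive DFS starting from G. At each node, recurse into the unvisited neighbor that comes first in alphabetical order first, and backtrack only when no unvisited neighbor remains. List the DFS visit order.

Visit G
G → B
B → J
J → A
J → C
C → E
E → D
D → F
F → H
H → I
H → K
H → N
F → M
C → O
B → L

G, B, J, A, C, E, D, F, H, I, K, N, M, O, L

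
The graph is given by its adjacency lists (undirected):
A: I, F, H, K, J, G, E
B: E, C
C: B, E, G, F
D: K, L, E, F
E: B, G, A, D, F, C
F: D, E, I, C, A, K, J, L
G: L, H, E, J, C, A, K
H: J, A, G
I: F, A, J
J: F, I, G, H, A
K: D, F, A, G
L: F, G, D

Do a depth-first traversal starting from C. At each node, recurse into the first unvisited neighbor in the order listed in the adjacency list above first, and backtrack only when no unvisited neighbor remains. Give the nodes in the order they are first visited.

C, B, E, G, L, F, D, K, A, I, J, H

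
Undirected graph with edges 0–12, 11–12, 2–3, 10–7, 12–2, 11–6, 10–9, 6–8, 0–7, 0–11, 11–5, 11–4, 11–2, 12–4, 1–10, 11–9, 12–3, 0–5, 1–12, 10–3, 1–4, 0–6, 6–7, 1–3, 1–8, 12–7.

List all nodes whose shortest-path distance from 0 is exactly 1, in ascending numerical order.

Level 0: 0
Level 1: 5, 6, 7, 11, 12
Level 2: 1, 2, 3, 4, 8, 9, 10

5, 6, 7, 11, 12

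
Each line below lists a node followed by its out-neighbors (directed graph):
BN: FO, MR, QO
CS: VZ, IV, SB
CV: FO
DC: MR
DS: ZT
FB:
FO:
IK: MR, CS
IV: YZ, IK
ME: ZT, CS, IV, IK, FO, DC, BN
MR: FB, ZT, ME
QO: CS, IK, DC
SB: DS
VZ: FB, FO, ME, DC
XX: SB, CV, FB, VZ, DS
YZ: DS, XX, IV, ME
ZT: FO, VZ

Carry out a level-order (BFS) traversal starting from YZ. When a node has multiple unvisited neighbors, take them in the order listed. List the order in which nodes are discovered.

Visit YZ; enqueue DS, XX, IV, ME → queue [DS, XX, IV, ME]
Visit DS; enqueue ZT → queue [XX, IV, ME, ZT]
Visit XX; enqueue SB, CV, FB, VZ → queue [IV, ME, ZT, SB, CV, FB, VZ]
Visit IV; enqueue IK → queue [ME, ZT, SB, CV, FB, VZ, IK]
Visit ME; enqueue CS, FO, DC, BN → queue [ZT, SB, CV, FB, VZ, IK, CS, FO, DC, BN]
Visit ZT → queue [SB, CV, FB, VZ, IK, CS, FO, DC, BN]
Visit SB → queue [CV, FB, VZ, IK, CS, FO, DC, BN]
Visit CV → queue [FB, VZ, IK, CS, FO, DC, BN]
Visit FB → queue [VZ, IK, CS, FO, DC, BN]
Visit VZ → queue [IK, CS, FO, DC, BN]
Visit IK; enqueue MR → queue [CS, FO, DC, BN, MR]
Visit CS → queue [FO, DC, BN, MR]
Visit FO → queue [DC, BN, MR]
Visit DC → queue [BN, MR]
Visit BN; enqueue QO → queue [MR, QO]
Visit MR → queue [QO]
Visit QO → queue []

YZ DS XX IV ME ZT SB CV FB VZ IK CS FO DC BN MR QO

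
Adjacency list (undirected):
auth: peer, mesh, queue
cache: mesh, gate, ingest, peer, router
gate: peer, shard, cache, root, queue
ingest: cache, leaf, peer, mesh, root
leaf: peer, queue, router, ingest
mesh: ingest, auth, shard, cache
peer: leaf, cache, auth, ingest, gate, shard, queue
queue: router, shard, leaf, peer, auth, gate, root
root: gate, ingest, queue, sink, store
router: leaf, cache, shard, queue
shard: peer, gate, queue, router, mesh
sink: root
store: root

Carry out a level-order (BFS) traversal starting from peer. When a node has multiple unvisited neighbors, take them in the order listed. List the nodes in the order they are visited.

Visit peer; enqueue leaf, cache, auth, ingest, gate, shard, queue → queue [leaf, cache, auth, ingest, gate, shard, queue]
Visit leaf; enqueue router → queue [cache, auth, ingest, gate, shard, queue, router]
Visit cache; enqueue mesh → queue [auth, ingest, gate, shard, queue, router, mesh]
Visit auth → queue [ingest, gate, shard, queue, router, mesh]
Visit ingest; enqueue root → queue [gate, shard, queue, router, mesh, root]
Visit gate → queue [shard, queue, router, mesh, root]
Visit shard → queue [queue, router, mesh, root]
Visit queue → queue [router, mesh, root]
Visit router → queue [mesh, root]
Visit mesh → queue [root]
Visit root; enqueue sink, store → queue [sink, store]
Visit sink → queue [store]
Visit store → queue []

peer, leaf, cache, auth, ingest, gate, shard, queue, router, mesh, root, sink, store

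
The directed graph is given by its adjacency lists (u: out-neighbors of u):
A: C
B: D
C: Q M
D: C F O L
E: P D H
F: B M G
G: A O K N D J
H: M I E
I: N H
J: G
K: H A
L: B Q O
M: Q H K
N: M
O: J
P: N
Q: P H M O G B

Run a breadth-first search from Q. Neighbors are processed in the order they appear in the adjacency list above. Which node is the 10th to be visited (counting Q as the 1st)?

Visit Q; enqueue P, H, M, O, G, B → queue [P, H, M, O, G, B]
Visit P; enqueue N → queue [H, M, O, G, B, N]
Visit H; enqueue I, E → queue [M, O, G, B, N, I, E]
Visit M; enqueue K → queue [O, G, B, N, I, E, K]
Visit O; enqueue J → queue [G, B, N, I, E, K, J]
Visit G; enqueue A, D → queue [B, N, I, E, K, J, A, D]
Visit B → queue [N, I, E, K, J, A, D]
Visit N → queue [I, E, K, J, A, D]
Visit I → queue [E, K, J, A, D]
Visit E → queue [K, J, A, D]
Visit K → queue [J, A, D]
Visit J → queue [A, D]
Visit A; enqueue C → queue [D, C]
Visit D; enqueue F, L → queue [C, F, L]
Visit C → queue [F, L]
Visit F → queue [L]
Visit L → queue []

Visit order: Q, P, H, M, O, G, B, N, I, E, K, J, A, D, C, F, L

E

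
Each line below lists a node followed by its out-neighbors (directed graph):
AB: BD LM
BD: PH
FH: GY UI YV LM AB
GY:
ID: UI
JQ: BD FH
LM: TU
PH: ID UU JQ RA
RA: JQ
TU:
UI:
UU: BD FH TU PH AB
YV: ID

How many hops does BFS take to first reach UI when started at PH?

Level 0: PH
Level 1: ID, JQ, RA, UU
Level 2: AB, BD, FH, TU, UI
Level 3: GY, LM, YV
UI first appears at level 2.

2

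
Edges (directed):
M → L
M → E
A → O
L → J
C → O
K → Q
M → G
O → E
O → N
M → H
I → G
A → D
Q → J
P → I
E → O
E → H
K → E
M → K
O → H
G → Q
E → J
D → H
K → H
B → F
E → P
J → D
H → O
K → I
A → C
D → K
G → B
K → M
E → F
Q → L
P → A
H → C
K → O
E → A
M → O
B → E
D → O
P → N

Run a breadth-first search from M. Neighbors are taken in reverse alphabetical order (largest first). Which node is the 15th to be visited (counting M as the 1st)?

F

Visit M; enqueue O, L, K, H, G, E → queue [O, L, K, H, G, E]
Visit O; enqueue N → queue [L, K, H, G, E, N]
Visit L; enqueue J → queue [K, H, G, E, N, J]
Visit K; enqueue Q, I → queue [H, G, E, N, J, Q, I]
Visit H; enqueue C → queue [G, E, N, J, Q, I, C]
Visit G; enqueue B → queue [E, N, J, Q, I, C, B]
Visit E; enqueue P, F, A → queue [N, J, Q, I, C, B, P, F, A]
Visit N → queue [J, Q, I, C, B, P, F, A]
Visit J; enqueue D → queue [Q, I, C, B, P, F, A, D]
Visit Q → queue [I, C, B, P, F, A, D]
Visit I → queue [C, B, P, F, A, D]
Visit C → queue [B, P, F, A, D]
Visit B → queue [P, F, A, D]
Visit P → queue [F, A, D]
Visit F → queue [A, D]
Visit A → queue [D]
Visit D → queue []

Visit order: M, O, L, K, H, G, E, N, J, Q, I, C, B, P, F, A, D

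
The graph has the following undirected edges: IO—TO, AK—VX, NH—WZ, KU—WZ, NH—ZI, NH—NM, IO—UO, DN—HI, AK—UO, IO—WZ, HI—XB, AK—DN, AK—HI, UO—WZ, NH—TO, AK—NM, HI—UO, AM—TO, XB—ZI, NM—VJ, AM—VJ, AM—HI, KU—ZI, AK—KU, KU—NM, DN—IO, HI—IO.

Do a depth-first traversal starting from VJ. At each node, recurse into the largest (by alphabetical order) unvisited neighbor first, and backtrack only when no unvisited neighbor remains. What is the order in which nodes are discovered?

VJ NM NH ZI XB HI UO WZ KU AK VX DN IO TO AM

Visit VJ
VJ → NM
NM → NH
NH → ZI
ZI → XB
XB → HI
HI → UO
UO → WZ
WZ → KU
KU → AK
AK → VX
AK → DN
DN → IO
IO → TO
TO → AM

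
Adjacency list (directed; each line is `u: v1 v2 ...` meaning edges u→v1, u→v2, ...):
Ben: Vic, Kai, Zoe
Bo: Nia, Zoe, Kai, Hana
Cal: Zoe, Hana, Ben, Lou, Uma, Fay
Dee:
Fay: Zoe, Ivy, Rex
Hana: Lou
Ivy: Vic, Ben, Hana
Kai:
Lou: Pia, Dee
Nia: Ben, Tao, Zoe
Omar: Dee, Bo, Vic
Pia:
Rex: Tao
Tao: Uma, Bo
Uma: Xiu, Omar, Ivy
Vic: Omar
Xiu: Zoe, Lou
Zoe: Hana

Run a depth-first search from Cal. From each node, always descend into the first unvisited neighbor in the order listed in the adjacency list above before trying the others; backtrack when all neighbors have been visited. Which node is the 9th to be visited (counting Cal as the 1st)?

Visit Cal
Cal → Zoe
Zoe → Hana
Hana → Lou
Lou → Pia
Lou → Dee
Cal → Ben
Ben → Vic
Vic → Omar
Omar → Bo
Bo → Nia
Nia → Tao
Tao → Uma
Uma → Xiu
Uma → Ivy
Bo → Kai
Cal → Fay
Fay → Rex

Visit order: Cal, Zoe, Hana, Lou, Pia, Dee, Ben, Vic, Omar, Bo, Nia, Tao, Uma, Xiu, Ivy, Kai, Fay, Rex

Omar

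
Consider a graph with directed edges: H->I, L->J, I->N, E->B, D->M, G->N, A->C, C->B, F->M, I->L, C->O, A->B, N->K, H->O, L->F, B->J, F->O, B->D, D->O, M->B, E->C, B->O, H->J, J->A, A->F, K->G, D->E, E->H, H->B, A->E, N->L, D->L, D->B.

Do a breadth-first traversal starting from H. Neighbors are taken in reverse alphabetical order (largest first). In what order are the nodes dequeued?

H → O → J → I → B → A → N → L → D → F → E → C → K → M → G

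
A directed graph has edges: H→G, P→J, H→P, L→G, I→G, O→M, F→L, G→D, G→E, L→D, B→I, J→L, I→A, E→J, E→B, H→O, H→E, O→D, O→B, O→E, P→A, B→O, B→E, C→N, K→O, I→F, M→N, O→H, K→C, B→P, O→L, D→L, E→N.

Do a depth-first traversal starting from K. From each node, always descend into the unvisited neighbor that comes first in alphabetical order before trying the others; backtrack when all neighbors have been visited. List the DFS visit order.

K, C, N, O, B, E, J, L, D, G, I, A, F, P, H, M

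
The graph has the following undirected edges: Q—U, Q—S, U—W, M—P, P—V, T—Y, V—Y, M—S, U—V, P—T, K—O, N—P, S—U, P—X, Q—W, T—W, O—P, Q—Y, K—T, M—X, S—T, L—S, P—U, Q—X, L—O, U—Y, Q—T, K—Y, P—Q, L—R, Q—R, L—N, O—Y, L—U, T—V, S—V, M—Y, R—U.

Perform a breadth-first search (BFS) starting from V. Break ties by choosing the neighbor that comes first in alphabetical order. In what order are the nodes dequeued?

Visit V; enqueue P, S, T, U, Y → queue [P, S, T, U, Y]
Visit P; enqueue M, N, O, Q, X → queue [S, T, U, Y, M, N, O, Q, X]
Visit S; enqueue L → queue [T, U, Y, M, N, O, Q, X, L]
Visit T; enqueue K, W → queue [U, Y, M, N, O, Q, X, L, K, W]
Visit U; enqueue R → queue [Y, M, N, O, Q, X, L, K, W, R]
Visit Y → queue [M, N, O, Q, X, L, K, W, R]
Visit M → queue [N, O, Q, X, L, K, W, R]
Visit N → queue [O, Q, X, L, K, W, R]
Visit O → queue [Q, X, L, K, W, R]
Visit Q → queue [X, L, K, W, R]
Visit X → queue [L, K, W, R]
Visit L → queue [K, W, R]
Visit K → queue [W, R]
Visit W → queue [R]
Visit R → queue []

V → P → S → T → U → Y → M → N → O → Q → X → L → K → W → R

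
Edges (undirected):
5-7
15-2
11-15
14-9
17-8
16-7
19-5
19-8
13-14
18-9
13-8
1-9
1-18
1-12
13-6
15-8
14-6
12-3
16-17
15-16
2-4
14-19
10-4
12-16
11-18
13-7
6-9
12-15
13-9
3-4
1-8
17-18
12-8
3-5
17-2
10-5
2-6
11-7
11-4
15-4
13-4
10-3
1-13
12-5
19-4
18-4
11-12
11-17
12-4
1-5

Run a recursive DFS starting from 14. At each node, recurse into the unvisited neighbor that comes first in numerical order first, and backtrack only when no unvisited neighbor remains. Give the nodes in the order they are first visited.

Visit 14
14 → 6
6 → 2
2 → 4
4 → 3
3 → 5
5 → 1
1 → 8
8 → 12
12 → 11
11 → 7
7 → 13
13 → 9
9 → 18
18 → 17
17 → 16
16 → 15
8 → 19
5 → 10

14 → 6 → 2 → 4 → 3 → 5 → 1 → 8 → 12 → 11 → 7 → 13 → 9 → 18 → 17 → 16 → 15 → 19 → 10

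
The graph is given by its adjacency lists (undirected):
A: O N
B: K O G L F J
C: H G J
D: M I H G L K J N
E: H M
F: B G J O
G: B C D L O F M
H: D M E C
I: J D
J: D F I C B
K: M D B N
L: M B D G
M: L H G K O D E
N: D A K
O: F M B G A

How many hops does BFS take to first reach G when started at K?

2

Level 0: K
Level 1: B, D, M, N
Level 2: A, E, F, G, H, I, J, L, O
Level 3: C
G first appears at level 2.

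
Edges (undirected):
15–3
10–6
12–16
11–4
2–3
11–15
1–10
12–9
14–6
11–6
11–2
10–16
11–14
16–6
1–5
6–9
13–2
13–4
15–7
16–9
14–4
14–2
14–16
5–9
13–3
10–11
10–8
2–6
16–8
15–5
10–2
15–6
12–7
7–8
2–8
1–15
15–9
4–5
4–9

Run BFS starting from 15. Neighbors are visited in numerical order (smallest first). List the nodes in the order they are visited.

15 -> 1 -> 3 -> 5 -> 6 -> 7 -> 9 -> 11 -> 10 -> 2 -> 13 -> 4 -> 14 -> 16 -> 8 -> 12

Visit 15; enqueue 1, 3, 5, 6, 7, 9, 11 → queue [1, 3, 5, 6, 7, 9, 11]
Visit 1; enqueue 10 → queue [3, 5, 6, 7, 9, 11, 10]
Visit 3; enqueue 2, 13 → queue [5, 6, 7, 9, 11, 10, 2, 13]
Visit 5; enqueue 4 → queue [6, 7, 9, 11, 10, 2, 13, 4]
Visit 6; enqueue 14, 16 → queue [7, 9, 11, 10, 2, 13, 4, 14, 16]
Visit 7; enqueue 8, 12 → queue [9, 11, 10, 2, 13, 4, 14, 16, 8, 12]
Visit 9 → queue [11, 10, 2, 13, 4, 14, 16, 8, 12]
Visit 11 → queue [10, 2, 13, 4, 14, 16, 8, 12]
Visit 10 → queue [2, 13, 4, 14, 16, 8, 12]
Visit 2 → queue [13, 4, 14, 16, 8, 12]
Visit 13 → queue [4, 14, 16, 8, 12]
Visit 4 → queue [14, 16, 8, 12]
Visit 14 → queue [16, 8, 12]
Visit 16 → queue [8, 12]
Visit 8 → queue [12]
Visit 12 → queue []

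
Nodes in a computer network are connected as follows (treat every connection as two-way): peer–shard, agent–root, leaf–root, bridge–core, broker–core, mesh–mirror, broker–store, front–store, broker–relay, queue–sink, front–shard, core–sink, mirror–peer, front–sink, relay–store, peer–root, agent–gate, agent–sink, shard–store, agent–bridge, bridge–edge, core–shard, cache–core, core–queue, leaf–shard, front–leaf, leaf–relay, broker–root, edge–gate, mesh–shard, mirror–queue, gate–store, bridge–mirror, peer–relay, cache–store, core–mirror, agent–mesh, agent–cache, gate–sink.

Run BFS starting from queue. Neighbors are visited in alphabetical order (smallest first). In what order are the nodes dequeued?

Visit queue; enqueue core, mirror, sink → queue [core, mirror, sink]
Visit core; enqueue bridge, broker, cache, shard → queue [mirror, sink, bridge, broker, cache, shard]
Visit mirror; enqueue mesh, peer → queue [sink, bridge, broker, cache, shard, mesh, peer]
Visit sink; enqueue agent, front, gate → queue [bridge, broker, cache, shard, mesh, peer, agent, front, gate]
Visit bridge; enqueue edge → queue [broker, cache, shard, mesh, peer, agent, front, gate, edge]
Visit broker; enqueue relay, root, store → queue [cache, shard, mesh, peer, agent, front, gate, edge, relay, root, store]
Visit cache → queue [shard, mesh, peer, agent, front, gate, edge, relay, root, store]
Visit shard; enqueue leaf → queue [mesh, peer, agent, front, gate, edge, relay, root, store, leaf]
Visit mesh → queue [peer, agent, front, gate, edge, relay, root, store, leaf]
Visit peer → queue [agent, front, gate, edge, relay, root, store, leaf]
Visit agent → queue [front, gate, edge, relay, root, store, leaf]
Visit front → queue [gate, edge, relay, root, store, leaf]
Visit gate → queue [edge, relay, root, store, leaf]
Visit edge → queue [relay, root, store, leaf]
Visit relay → queue [root, store, leaf]
Visit root → queue [store, leaf]
Visit store → queue [leaf]
Visit leaf → queue []

queue → core → mirror → sink → bridge → broker → cache → shard → mesh → peer → agent → front → gate → edge → relay → root → store → leaf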